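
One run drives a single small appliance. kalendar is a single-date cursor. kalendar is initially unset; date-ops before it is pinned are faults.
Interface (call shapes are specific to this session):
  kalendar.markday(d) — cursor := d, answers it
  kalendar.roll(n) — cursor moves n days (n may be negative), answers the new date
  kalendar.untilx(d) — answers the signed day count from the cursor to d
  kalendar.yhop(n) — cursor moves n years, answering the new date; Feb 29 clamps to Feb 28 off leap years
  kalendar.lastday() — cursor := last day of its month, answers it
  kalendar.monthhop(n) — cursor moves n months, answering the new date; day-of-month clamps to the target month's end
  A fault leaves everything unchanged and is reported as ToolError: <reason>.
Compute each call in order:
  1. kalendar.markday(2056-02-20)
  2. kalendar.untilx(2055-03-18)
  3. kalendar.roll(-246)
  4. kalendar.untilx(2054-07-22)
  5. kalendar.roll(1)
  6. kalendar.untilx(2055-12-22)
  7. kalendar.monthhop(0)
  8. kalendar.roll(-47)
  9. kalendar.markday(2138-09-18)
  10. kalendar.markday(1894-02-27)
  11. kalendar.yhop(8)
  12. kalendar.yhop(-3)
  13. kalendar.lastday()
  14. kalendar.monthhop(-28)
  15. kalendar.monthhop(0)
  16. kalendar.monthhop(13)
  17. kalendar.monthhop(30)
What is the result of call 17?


Answer: 1900-05-28

Derivation:
-- 1. markday(d=2056-02-20) == 2056-02-20
-- 2. untilx(d=2055-03-18) == -339
-- 3. roll(n=-246) == 2055-06-19
-- 4. untilx(d=2054-07-22) == -332
-- 5. roll(n=1) == 2055-06-20
-- 6. untilx(d=2055-12-22) == 185
-- 7. monthhop(n=0) == 2055-06-20
-- 8. roll(n=-47) == 2055-05-04
-- 9. markday(d=2138-09-18) == 2138-09-18
-- 10. markday(d=1894-02-27) == 1894-02-27
-- 11. yhop(n=8) == 1902-02-27
-- 12. yhop(n=-3) == 1899-02-27
-- 13. lastday() == 1899-02-28
-- 14. monthhop(n=-28) == 1896-10-28
-- 15. monthhop(n=0) == 1896-10-28
-- 16. monthhop(n=13) == 1897-11-28
-- 17. monthhop(n=30) == 1900-05-28


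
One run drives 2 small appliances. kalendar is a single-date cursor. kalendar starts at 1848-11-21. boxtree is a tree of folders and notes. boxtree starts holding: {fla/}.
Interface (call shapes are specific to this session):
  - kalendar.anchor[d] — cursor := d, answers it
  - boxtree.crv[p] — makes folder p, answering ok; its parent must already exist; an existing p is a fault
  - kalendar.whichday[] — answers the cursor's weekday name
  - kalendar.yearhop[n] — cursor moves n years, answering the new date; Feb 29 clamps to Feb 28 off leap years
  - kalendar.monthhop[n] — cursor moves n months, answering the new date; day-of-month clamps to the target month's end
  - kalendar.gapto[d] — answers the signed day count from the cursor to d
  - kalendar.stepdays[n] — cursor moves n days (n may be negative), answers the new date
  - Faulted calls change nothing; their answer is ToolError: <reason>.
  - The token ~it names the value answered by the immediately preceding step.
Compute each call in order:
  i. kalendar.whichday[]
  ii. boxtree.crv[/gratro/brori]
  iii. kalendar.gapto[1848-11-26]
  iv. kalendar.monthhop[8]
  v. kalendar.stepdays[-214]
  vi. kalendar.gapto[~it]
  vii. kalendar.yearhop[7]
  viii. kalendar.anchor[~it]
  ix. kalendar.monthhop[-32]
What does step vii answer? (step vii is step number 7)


I try kalendar.whichday, → Tuesday.
Calling boxtree.crv passing p=/gratro/brori, → ToolError: no parent.
Now I run kalendar.gapto passing d=1848-11-26, and observe 5.
I invoke kalendar.monthhop passing n=8, — result: 1849-07-21.
I invoke kalendar.stepdays passing n=-214, → 1848-12-19.
Invoking kalendar.gapto passing d=~it, and see 0.
Next I call kalendar.yearhop passing n=7, giving 1855-12-19.
Invoking kalendar.anchor passing d=~it, giving 1855-12-19.
Calling kalendar.monthhop passing n=-32: 1853-04-19.

Answer: 1855-12-19


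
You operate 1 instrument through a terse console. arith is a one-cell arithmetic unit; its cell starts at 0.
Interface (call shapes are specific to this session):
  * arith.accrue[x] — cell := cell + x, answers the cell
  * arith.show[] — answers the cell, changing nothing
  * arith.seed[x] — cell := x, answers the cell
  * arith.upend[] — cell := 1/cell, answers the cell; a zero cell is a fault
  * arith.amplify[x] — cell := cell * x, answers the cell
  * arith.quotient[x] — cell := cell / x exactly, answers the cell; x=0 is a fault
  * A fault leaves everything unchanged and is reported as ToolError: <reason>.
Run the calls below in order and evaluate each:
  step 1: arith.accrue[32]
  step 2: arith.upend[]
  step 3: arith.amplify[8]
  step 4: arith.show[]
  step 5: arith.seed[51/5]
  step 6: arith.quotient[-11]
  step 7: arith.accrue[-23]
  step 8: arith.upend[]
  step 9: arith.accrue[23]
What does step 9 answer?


# 1. arith.accrue(x→32) -> 32
# 2. arith.upend() -> 1/32
# 3. arith.amplify(x→8) -> 1/4
# 4. arith.show() -> 1/4
# 5. arith.seed(x→51/5) -> 51/5
# 6. arith.quotient(x→-11) -> -51/55
# 7. arith.accrue(x→-23) -> -1316/55
# 8. arith.upend() -> -55/1316
# 9. arith.accrue(x→23) -> 30213/1316

Answer: 30213/1316


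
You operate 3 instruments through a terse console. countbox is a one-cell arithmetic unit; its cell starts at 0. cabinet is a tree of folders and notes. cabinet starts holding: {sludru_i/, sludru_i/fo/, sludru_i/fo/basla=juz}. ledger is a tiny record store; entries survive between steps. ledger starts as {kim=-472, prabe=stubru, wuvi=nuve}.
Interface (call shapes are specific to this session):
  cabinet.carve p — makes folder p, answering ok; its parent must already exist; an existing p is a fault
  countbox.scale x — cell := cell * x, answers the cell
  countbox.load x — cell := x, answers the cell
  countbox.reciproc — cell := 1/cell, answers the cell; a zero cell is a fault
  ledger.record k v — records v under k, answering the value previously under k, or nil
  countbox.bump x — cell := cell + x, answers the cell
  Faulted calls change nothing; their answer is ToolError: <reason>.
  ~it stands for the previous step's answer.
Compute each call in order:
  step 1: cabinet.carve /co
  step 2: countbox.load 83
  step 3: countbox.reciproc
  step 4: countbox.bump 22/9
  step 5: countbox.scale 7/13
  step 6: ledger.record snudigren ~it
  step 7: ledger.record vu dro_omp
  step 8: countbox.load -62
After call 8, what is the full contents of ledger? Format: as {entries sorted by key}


Answer: {kim=-472, prabe=stubru, snudigren=12845/9711, vu=dro_omp, wuvi=nuve}

Derivation:
==> cabinet.carve(p='/co')
<== ok
==> countbox.load(x='83')
<== 83
==> countbox.reciproc()
<== 1/83
==> countbox.bump(x='22/9')
<== 1835/747
==> countbox.scale(x='7/13')
<== 12845/9711
==> ledger.record(k='snudigren', v='~it')
<== nil
==> ledger.record(k='vu', v='dro_omp')
<== nil
==> countbox.load(x='-62')
<== -62


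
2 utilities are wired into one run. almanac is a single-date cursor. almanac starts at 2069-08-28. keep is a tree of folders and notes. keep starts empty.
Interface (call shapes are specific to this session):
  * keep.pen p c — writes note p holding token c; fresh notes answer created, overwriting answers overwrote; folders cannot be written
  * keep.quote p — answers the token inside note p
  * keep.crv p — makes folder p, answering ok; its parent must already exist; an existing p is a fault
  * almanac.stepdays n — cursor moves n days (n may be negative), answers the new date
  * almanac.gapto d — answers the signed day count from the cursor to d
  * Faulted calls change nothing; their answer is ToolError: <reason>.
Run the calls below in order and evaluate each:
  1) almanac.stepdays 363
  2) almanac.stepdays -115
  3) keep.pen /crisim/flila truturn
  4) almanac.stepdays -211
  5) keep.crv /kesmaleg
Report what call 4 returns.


Now I run stepdays with n: 363, which returns 2070-08-26.
I use stepdays with n: -115, and see 2070-05-03.
Invoking pen with p: /crisim/flila, c: truturn, and get ToolError: no parent.
Using stepdays with n: -211: 2069-10-04.
Then crv with p: /kesmaleg, → ok.

Answer: 2069-10-04


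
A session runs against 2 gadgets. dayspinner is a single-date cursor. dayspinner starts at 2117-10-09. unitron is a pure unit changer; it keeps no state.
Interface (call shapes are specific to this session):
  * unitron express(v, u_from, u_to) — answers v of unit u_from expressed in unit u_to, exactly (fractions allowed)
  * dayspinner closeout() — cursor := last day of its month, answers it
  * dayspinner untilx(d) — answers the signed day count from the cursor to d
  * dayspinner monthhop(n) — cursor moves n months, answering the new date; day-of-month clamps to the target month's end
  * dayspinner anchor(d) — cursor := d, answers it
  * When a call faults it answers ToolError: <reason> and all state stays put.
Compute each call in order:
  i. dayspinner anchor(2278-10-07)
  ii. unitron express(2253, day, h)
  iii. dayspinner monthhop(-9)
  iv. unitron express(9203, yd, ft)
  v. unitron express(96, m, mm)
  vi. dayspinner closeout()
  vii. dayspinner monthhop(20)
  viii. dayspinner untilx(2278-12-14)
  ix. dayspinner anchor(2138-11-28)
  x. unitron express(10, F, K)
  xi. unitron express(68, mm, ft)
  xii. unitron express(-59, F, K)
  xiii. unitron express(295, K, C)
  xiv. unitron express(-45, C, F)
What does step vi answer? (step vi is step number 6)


[in] dayspinner anchor d→2278-10-07
  2278-10-07
[in] unitron express v→2253 u_from→day u_to→h
  54072
[in] dayspinner monthhop n→-9
  2278-01-07
[in] unitron express v→9203 u_from→yd u_to→ft
  27609
[in] unitron express v→96 u_from→m u_to→mm
  96000
[in] dayspinner closeout
  2278-01-31
[in] dayspinner monthhop n→20
  2279-09-30
[in] dayspinner untilx d→2278-12-14
  -290
[in] dayspinner anchor d→2138-11-28
  2138-11-28
[in] unitron express v→10 u_from→F u_to→K
  46967/180
[in] unitron express v→68 u_from→mm u_to→ft
  85/381
[in] unitron express v→-59 u_from→F u_to→K
  40067/180
[in] unitron express v→295 u_from→K u_to→C
  437/20
[in] unitron express v→-45 u_from→C u_to→F
  -49

Answer: 2278-01-31


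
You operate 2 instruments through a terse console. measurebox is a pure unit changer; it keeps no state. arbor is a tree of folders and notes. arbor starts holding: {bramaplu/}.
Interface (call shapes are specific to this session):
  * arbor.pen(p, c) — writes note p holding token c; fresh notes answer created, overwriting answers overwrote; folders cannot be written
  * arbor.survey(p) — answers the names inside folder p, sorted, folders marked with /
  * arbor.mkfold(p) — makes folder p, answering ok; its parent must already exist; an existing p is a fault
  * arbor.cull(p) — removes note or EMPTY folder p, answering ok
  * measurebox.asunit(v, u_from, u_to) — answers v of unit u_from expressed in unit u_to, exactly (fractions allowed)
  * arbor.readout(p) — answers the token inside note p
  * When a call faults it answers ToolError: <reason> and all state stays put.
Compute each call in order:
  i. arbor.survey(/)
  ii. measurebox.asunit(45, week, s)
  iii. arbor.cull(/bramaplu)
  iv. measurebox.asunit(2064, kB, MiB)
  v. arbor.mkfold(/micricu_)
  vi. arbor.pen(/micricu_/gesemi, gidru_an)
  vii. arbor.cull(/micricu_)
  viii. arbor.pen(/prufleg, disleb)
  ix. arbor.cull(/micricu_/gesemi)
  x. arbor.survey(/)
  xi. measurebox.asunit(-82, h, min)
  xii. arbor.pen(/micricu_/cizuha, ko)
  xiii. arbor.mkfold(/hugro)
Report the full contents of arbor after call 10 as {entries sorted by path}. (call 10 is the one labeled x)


~$ survey p: /
= [bramaplu/]
~$ asunit v: 45 u_from: week u_to: s
= 27216000
~$ cull p: /bramaplu
= ok
~$ asunit v: 2064 u_from: kB u_to: MiB
= 16125/8192
~$ mkfold p: /micricu_
= ok
~$ pen p: /micricu_/gesemi c: gidru_an
= created
~$ cull p: /micricu_
= ToolError: not empty
~$ pen p: /prufleg c: disleb
= created
~$ cull p: /micricu_/gesemi
= ok
~$ survey p: /
= [micricu_/, prufleg]
~$ asunit v: -82 u_from: h u_to: min
= -4920
~$ pen p: /micricu_/cizuha c: ko
= created
~$ mkfold p: /hugro
= ok

Answer: {micricu_/, prufleg=disleb}


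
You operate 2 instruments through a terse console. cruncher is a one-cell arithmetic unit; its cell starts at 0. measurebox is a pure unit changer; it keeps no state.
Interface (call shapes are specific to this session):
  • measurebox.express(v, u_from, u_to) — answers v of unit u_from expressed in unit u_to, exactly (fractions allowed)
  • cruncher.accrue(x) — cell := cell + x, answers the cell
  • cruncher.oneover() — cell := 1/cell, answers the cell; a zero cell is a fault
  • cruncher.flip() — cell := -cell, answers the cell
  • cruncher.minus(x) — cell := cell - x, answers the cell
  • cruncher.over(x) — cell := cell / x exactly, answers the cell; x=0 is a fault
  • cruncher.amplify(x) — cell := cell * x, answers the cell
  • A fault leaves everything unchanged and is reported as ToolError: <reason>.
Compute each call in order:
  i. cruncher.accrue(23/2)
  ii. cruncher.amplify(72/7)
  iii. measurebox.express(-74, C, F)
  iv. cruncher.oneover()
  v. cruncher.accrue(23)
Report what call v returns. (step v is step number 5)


CALL accrue[x→23/2]
RET  23/2
CALL amplify[x→72/7]
RET  828/7
CALL express[v→-74; u_from→C; u_to→F]
RET  -506/5
CALL oneover[]
RET  7/828
CALL accrue[x→23]
RET  19051/828

Answer: 19051/828


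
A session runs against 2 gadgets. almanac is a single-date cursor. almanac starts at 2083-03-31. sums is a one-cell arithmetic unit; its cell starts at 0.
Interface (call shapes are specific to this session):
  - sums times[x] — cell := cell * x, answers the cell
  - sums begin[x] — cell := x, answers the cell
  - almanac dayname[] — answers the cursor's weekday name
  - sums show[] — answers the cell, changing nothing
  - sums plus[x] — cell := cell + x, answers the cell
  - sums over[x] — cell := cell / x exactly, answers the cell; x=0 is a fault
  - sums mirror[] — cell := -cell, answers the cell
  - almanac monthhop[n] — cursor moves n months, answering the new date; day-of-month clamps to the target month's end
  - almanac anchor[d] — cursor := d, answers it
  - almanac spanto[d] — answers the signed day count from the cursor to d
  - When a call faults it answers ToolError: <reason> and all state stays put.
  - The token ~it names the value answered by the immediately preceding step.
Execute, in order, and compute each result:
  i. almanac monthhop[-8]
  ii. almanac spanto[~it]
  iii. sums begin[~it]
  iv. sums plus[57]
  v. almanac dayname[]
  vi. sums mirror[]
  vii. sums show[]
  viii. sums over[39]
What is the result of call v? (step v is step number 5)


CALL almanac monthhop[n=-8]
RET  2082-07-31
CALL almanac spanto[d=~it]
RET  0
CALL sums begin[x=~it]
RET  0
CALL sums plus[x=57]
RET  57
CALL almanac dayname[]
RET  Friday
CALL sums mirror[]
RET  -57
CALL sums show[]
RET  -57
CALL sums over[x=39]
RET  -19/13

Answer: Friday


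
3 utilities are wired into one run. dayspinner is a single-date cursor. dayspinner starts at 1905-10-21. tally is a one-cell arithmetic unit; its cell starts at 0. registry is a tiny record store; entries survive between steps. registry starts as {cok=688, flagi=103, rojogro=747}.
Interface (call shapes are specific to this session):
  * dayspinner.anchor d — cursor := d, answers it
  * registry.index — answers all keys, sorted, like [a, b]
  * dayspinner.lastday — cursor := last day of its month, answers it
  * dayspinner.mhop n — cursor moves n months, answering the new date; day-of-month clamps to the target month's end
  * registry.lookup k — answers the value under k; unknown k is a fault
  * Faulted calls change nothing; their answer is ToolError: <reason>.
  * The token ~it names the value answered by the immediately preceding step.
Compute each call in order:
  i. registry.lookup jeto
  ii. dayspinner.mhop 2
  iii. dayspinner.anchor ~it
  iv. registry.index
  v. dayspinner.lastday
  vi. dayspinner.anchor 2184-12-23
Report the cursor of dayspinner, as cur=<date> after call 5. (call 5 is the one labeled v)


Answer: cur=1905-12-31

Derivation:
-- 1. lookup(k→jeto) -> ToolError: no such key jeto
-- 2. mhop(n→2) -> 1905-12-21
-- 3. anchor(d→~it) -> 1905-12-21
-- 4. index() -> [cok, flagi, rojogro]
-- 5. lastday() -> 1905-12-31
-- 6. anchor(d→2184-12-23) -> 2184-12-23


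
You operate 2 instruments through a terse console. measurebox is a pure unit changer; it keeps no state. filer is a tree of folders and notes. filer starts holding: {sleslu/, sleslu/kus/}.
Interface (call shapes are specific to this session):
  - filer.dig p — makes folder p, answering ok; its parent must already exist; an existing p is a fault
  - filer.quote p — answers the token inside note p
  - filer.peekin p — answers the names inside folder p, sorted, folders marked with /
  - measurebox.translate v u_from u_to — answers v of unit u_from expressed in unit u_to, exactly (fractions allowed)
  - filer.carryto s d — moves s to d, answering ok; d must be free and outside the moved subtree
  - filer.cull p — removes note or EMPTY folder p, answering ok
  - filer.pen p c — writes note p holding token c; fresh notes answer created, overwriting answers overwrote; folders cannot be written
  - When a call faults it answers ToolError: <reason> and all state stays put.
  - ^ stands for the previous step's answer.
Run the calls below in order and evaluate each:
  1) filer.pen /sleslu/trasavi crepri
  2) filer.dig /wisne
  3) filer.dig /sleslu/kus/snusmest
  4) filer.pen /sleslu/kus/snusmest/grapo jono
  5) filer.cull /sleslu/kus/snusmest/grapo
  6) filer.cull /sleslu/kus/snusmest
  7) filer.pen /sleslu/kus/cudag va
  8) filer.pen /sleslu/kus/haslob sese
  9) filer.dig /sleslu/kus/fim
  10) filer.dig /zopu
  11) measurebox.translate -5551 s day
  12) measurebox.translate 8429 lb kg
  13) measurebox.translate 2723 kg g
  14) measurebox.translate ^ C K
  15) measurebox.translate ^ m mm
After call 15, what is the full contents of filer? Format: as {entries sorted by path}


Answer: {sleslu/, sleslu/kus/, sleslu/kus/cudag=va, sleslu/kus/fim/, sleslu/kus/haslob=sese, sleslu/trasavi=crepri, wisne/, zopu/}

Derivation:
! pen(p=/sleslu/trasavi, c=crepri) ~> created
! dig(p=/wisne) ~> ok
! dig(p=/sleslu/kus/snusmest) ~> ok
! pen(p=/sleslu/kus/snusmest/grapo, c=jono) ~> created
! cull(p=/sleslu/kus/snusmest/grapo) ~> ok
! cull(p=/sleslu/kus/snusmest) ~> ok
! pen(p=/sleslu/kus/cudag, c=va) ~> created
! pen(p=/sleslu/kus/haslob, c=sese) ~> created
! dig(p=/sleslu/kus/fim) ~> ok
! dig(p=/zopu) ~> ok
! translate(v=-5551, u_from=s, u_to=day) ~> -5551/86400
! translate(v=8429, u_from=lb, u_to=kg) ~> 382333008673/100000000
! translate(v=2723, u_from=kg, u_to=g) ~> 2723000
! translate(v=^, u_from=C, u_to=K) ~> 54465463/20
! translate(v=^, u_from=m, u_to=mm) ~> 2723273150


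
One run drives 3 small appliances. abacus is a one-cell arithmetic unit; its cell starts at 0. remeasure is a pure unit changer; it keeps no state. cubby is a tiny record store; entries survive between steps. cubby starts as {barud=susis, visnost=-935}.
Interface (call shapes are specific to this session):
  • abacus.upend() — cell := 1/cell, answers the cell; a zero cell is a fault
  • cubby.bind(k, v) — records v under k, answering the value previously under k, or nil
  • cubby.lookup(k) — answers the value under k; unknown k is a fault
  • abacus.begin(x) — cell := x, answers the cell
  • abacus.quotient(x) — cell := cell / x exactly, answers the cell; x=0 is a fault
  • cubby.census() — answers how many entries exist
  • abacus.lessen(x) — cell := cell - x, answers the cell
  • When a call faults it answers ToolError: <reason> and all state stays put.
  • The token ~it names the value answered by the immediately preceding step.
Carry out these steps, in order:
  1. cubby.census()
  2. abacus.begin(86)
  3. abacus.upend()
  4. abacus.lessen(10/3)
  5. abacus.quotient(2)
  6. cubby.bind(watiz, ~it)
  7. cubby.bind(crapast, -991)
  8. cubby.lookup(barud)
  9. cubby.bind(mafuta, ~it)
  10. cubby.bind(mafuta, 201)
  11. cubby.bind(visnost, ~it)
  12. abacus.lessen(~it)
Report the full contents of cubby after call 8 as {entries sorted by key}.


Answer: {barud=susis, crapast=-991, visnost=-935, watiz=-857/516}

Derivation:
Next I call cubby.census(), and see 2.
I invoke abacus.begin with x→86, and see 86.
Invoking abacus.upend(), which returns 1/86.
Using abacus.lessen with x→10/3, yielding -857/258.
Then abacus.quotient with x→2, and get -857/516.
Now I run cubby.bind with k→watiz, v→~it, yielding nil.
I try cubby.bind with k→crapast, v→-991, → nil.
Using cubby.lookup with k→barud, and get susis.
I try cubby.bind with k→mafuta, v→~it, which returns nil.
Invoking cubby.bind with k→mafuta, v→201, and get susis.
Now I run cubby.bind with k→visnost, v→~it, — result: -935.
I try abacus.lessen with x→~it, which returns 481603/516.


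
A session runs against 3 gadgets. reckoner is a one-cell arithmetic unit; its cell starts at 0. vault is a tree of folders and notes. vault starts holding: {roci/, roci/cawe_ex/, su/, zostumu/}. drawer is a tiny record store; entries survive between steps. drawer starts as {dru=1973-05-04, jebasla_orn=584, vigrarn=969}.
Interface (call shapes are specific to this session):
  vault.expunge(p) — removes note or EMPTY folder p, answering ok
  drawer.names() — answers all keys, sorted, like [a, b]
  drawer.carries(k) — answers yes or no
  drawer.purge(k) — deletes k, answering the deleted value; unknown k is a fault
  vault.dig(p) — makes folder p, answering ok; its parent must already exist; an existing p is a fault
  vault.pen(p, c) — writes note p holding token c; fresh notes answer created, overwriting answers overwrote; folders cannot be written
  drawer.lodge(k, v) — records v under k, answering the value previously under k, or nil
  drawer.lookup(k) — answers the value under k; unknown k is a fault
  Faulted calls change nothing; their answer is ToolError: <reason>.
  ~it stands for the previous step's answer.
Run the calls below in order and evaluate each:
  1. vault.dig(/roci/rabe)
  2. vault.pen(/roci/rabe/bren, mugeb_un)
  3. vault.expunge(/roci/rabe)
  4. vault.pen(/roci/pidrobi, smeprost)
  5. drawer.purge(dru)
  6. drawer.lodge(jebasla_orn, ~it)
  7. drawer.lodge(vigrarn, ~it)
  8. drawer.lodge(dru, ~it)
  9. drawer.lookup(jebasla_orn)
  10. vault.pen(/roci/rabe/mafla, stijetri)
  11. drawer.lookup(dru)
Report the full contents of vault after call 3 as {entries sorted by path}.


Calling vault.dig passing p='/roci/rabe', → ok.
I try vault.pen passing p='/roci/rabe/bren', c='mugeb_un', → created.
I try vault.expunge passing p='/roci/rabe', yielding ToolError: not empty.
I invoke vault.pen passing p='/roci/pidrobi', c='smeprost', — result: created.
Next I call drawer.purge passing k='dru', → 1973-05-04.
I use drawer.lodge passing k='jebasla_orn', v='~it': 584.
I call drawer.lodge passing k='vigrarn', v='~it', — result: 969.
Using drawer.lodge passing k='dru', v='~it', and get nil.
I run drawer.lookup passing k='jebasla_orn', and see 1973-05-04.
Using vault.pen passing p='/roci/rabe/mafla', c='stijetri', → created.
I try drawer.lookup passing k='dru', and get 969.

Answer: {roci/, roci/cawe_ex/, roci/rabe/, roci/rabe/bren=mugeb_un, su/, zostumu/}


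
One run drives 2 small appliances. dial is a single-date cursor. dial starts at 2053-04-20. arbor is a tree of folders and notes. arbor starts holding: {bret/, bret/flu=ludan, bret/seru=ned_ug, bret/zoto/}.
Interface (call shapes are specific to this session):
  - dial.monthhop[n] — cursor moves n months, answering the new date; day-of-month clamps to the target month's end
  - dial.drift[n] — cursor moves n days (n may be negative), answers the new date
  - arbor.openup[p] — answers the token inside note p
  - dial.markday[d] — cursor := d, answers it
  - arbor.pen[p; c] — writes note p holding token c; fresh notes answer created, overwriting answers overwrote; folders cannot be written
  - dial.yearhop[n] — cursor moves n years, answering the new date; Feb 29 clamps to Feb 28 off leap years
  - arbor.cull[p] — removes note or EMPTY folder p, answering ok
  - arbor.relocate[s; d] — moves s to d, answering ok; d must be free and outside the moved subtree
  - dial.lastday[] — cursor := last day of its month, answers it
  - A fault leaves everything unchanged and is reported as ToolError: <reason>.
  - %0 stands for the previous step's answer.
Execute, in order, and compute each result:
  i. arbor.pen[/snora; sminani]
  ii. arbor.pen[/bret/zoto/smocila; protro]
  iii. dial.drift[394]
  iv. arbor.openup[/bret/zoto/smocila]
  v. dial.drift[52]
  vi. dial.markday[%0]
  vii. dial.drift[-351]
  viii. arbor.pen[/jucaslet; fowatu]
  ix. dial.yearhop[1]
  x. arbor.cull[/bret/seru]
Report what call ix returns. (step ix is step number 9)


Do: arbor.pen[/snora; sminani]
See: created
Do: arbor.pen[/bret/zoto/smocila; protro]
See: created
Do: dial.drift[394]
See: 2054-05-19
Do: arbor.openup[/bret/zoto/smocila]
See: protro
Do: dial.drift[52]
See: 2054-07-10
Do: dial.markday[%0]
See: 2054-07-10
Do: dial.drift[-351]
See: 2053-07-24
Do: arbor.pen[/jucaslet; fowatu]
See: created
Do: dial.yearhop[1]
See: 2054-07-24
Do: arbor.cull[/bret/seru]
See: ok

Answer: 2054-07-24


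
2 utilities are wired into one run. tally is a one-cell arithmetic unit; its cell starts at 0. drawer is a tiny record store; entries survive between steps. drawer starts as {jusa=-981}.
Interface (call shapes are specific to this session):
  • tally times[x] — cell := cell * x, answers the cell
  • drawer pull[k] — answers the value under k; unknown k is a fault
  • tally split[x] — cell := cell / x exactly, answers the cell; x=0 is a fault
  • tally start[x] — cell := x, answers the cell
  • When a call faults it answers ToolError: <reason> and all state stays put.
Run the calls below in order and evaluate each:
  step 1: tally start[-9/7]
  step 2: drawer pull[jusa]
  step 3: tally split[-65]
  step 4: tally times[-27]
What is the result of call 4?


> tally start x='-9/7'
= -9/7
> drawer pull k='jusa'
= -981
> tally split x='-65'
= 9/455
> tally times x='-27'
= -243/455

Answer: -243/455


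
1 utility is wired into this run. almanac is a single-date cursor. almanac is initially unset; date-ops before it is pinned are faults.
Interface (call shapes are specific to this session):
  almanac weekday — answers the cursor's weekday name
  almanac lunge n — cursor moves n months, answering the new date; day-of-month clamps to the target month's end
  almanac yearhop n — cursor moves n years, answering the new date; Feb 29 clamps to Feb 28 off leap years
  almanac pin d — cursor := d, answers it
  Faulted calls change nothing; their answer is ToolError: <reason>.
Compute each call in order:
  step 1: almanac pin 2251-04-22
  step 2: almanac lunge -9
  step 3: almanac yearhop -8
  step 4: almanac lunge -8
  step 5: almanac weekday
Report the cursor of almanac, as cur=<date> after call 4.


# almanac pin(2251-04-22) => 2251-04-22
# almanac lunge(-9) => 2250-07-22
# almanac yearhop(-8) => 2242-07-22
# almanac lunge(-8) => 2241-11-22
# almanac weekday() => Monday

Answer: cur=2241-11-22


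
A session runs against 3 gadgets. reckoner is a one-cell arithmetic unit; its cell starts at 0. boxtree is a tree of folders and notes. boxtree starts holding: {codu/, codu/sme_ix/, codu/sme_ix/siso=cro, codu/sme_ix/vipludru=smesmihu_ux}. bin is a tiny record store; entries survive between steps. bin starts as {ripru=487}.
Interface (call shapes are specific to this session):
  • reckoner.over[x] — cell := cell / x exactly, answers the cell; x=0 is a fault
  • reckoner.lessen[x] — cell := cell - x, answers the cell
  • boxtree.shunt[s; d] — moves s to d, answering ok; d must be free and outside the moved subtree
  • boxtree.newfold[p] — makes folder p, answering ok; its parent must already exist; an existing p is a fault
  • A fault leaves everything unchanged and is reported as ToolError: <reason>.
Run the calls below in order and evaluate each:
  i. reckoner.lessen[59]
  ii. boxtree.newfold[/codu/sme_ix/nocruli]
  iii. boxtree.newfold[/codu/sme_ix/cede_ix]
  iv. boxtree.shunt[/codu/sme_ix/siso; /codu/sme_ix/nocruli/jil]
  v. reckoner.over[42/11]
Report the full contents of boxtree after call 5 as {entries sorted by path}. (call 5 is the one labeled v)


Answer: {codu/, codu/sme_ix/, codu/sme_ix/cede_ix/, codu/sme_ix/nocruli/, codu/sme_ix/nocruli/jil=cro, codu/sme_ix/vipludru=smesmihu_ux}

Derivation:
// 1. lessen(59) : -59
// 2. newfold(/codu/sme_ix/nocruli) : ok
// 3. newfold(/codu/sme_ix/cede_ix) : ok
// 4. shunt(/codu/sme_ix/siso, /codu/sme_ix/nocruli/jil) : ok
// 5. over(42/11) : -649/42


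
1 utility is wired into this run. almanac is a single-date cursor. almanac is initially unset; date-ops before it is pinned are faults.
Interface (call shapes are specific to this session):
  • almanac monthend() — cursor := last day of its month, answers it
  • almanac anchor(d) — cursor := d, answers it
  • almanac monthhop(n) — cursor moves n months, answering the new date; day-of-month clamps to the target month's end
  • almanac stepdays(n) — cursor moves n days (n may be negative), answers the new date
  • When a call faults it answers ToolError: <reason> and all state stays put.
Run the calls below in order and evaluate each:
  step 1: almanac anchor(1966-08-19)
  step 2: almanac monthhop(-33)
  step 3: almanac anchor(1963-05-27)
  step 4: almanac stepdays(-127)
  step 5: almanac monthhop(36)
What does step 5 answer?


Answer: 1966-01-20

Derivation:
Then almanac anchor passing d='1966-08-19': 1966-08-19.
I use almanac monthhop passing n='-33', yielding 1963-11-19.
Calling almanac anchor passing d='1963-05-27', and see 1963-05-27.
I run almanac stepdays passing n='-127', which returns 1963-01-20.
Using almanac monthhop passing n='36', → 1966-01-20.


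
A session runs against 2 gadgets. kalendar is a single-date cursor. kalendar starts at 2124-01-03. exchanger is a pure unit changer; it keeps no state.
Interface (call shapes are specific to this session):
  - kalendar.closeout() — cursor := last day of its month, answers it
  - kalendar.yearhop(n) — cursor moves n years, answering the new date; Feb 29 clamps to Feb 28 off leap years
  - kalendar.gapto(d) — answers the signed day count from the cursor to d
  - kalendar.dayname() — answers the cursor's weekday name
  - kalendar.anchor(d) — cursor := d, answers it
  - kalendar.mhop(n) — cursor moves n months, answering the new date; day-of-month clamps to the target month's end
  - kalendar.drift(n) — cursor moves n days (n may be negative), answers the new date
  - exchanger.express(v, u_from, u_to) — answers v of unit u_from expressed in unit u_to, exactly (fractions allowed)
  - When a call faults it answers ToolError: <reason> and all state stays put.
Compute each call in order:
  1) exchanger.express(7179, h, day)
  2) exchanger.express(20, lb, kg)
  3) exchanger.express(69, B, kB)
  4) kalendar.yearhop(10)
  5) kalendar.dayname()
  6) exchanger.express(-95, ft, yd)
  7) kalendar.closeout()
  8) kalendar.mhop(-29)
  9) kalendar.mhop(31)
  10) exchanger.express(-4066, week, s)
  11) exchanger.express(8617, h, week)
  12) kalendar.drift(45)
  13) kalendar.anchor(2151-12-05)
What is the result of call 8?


Answer: 2131-08-31

Derivation:
$ exchanger.express v='7179' u_from='h' u_to='day'
:: 2393/8
$ exchanger.express v='20' u_from='lb' u_to='kg'
:: 45359237/5000000
$ exchanger.express v='69' u_from='B' u_to='kB'
:: 69/1000
$ kalendar.yearhop n='10'
:: 2134-01-03
$ kalendar.dayname
:: Sunday
$ exchanger.express v='-95' u_from='ft' u_to='yd'
:: -95/3
$ kalendar.closeout
:: 2134-01-31
$ kalendar.mhop n='-29'
:: 2131-08-31
$ kalendar.mhop n='31'
:: 2134-03-31
$ exchanger.express v='-4066' u_from='week' u_to='s'
:: -2459116800
$ exchanger.express v='8617' u_from='h' u_to='week'
:: 1231/24
$ kalendar.drift n='45'
:: 2134-05-15
$ kalendar.anchor d='2151-12-05'
:: 2151-12-05


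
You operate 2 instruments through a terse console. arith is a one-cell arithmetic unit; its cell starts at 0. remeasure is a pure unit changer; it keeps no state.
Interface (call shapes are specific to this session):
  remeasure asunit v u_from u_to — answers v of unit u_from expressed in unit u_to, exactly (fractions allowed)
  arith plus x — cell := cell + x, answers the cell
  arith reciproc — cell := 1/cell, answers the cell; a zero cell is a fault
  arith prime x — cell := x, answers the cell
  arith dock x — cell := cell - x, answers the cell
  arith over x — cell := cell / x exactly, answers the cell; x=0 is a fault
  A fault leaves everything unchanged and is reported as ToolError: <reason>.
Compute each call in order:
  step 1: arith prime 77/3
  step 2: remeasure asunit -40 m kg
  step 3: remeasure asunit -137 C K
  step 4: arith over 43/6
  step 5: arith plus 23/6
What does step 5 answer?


Answer: 1913/258

Derivation:
[in] arith prime x='77/3'
  77/3
[in] remeasure asunit v='-40' u_from='m' u_to='kg'
  ToolError: incompatible units
[in] remeasure asunit v='-137' u_from='C' u_to='K'
  2723/20
[in] arith over x='43/6'
  154/43
[in] arith plus x='23/6'
  1913/258


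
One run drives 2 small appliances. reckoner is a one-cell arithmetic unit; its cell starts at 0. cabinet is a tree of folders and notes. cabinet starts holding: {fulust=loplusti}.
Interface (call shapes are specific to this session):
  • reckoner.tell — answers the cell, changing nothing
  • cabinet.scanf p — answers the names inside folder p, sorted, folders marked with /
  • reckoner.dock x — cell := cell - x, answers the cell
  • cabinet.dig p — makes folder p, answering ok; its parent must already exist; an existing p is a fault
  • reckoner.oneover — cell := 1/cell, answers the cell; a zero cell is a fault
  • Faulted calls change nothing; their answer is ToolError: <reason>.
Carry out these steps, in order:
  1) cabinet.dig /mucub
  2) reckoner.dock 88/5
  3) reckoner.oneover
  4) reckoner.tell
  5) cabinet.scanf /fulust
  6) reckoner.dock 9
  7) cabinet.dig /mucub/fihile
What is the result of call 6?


Answer: -797/88

Derivation:
Do: dig[p='/mucub']
See: ok
Do: dock[x='88/5']
See: -88/5
Do: oneover[]
See: -5/88
Do: tell[]
See: -5/88
Do: scanf[p='/fulust']
See: ToolError: not a directory
Do: dock[x='9']
See: -797/88
Do: dig[p='/mucub/fihile']
See: ok


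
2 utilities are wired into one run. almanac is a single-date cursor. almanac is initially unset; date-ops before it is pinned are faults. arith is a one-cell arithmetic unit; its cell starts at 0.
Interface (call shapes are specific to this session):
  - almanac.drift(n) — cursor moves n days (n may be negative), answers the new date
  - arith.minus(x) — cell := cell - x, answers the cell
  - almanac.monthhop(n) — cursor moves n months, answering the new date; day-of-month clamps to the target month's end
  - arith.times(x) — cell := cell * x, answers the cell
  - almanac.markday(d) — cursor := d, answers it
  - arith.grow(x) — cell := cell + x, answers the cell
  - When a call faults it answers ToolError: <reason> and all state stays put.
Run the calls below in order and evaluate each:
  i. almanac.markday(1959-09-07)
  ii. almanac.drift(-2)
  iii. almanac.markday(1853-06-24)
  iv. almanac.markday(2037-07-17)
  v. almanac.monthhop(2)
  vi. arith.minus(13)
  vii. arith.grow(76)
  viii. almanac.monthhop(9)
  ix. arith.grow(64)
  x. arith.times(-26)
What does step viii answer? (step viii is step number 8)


// 1. almanac.markday(d=1959-09-07) == 1959-09-07
// 2. almanac.drift(n=-2) == 1959-09-05
// 3. almanac.markday(d=1853-06-24) == 1853-06-24
// 4. almanac.markday(d=2037-07-17) == 2037-07-17
// 5. almanac.monthhop(n=2) == 2037-09-17
// 6. arith.minus(x=13) == -13
// 7. arith.grow(x=76) == 63
// 8. almanac.monthhop(n=9) == 2038-06-17
// 9. arith.grow(x=64) == 127
// 10. arith.times(x=-26) == -3302

Answer: 2038-06-17


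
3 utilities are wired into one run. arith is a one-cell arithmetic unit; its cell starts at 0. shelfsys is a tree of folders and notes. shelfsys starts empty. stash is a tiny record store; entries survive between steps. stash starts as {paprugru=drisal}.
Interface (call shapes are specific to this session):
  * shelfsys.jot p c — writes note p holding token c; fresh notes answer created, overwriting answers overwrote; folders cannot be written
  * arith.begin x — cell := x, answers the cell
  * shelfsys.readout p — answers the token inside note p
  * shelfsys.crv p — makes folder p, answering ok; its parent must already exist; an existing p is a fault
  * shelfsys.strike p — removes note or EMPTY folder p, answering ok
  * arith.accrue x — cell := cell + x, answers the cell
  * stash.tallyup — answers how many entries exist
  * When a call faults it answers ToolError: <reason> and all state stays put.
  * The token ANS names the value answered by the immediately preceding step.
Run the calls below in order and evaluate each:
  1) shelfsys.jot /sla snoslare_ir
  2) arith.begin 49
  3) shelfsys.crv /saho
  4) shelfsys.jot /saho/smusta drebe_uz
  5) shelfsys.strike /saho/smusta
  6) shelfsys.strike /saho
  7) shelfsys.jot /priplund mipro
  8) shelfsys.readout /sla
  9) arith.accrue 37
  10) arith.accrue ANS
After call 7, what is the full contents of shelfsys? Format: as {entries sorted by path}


% jot(p='/sla', c='snoslare_ir') : created
% begin(x='49') : 49
% crv(p='/saho') : ok
% jot(p='/saho/smusta', c='drebe_uz') : created
% strike(p='/saho/smusta') : ok
% strike(p='/saho') : ok
% jot(p='/priplund', c='mipro') : created
% readout(p='/sla') : snoslare_ir
% accrue(x='37') : 86
% accrue(x='ANS') : 172

Answer: {priplund=mipro, sla=snoslare_ir}


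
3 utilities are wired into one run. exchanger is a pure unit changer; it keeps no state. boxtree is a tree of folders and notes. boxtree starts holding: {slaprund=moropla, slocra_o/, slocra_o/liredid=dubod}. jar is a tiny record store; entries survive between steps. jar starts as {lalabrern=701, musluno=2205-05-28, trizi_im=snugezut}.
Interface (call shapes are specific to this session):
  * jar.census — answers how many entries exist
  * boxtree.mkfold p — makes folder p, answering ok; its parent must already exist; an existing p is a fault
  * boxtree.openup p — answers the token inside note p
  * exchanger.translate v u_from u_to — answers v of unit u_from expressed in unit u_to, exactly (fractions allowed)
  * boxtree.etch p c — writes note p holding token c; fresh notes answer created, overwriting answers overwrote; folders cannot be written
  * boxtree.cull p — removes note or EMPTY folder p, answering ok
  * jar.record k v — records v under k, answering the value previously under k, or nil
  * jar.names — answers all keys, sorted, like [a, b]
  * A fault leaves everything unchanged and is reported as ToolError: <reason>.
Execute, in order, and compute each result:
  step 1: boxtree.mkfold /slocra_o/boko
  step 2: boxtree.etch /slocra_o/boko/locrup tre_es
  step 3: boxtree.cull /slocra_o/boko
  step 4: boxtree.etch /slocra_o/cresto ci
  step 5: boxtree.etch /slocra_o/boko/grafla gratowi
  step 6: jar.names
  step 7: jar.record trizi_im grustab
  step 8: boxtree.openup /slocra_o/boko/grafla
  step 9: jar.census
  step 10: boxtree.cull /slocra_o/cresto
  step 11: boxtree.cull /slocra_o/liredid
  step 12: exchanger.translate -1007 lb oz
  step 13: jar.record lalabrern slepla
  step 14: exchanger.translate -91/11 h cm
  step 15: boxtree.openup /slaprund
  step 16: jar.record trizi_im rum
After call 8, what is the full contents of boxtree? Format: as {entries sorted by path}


Then boxtree.mkfold(p=/slocra_o/boko), which returns ok.
Then boxtree.etch(p=/slocra_o/boko/locrup, c=tre_es), — result: created.
Invoking boxtree.cull(p=/slocra_o/boko), giving ToolError: not empty.
Then boxtree.etch(p=/slocra_o/cresto, c=ci): created.
Next I call boxtree.etch(p=/slocra_o/boko/grafla, c=gratowi), → created.
I run jar.names, — result: [lalabrern, musluno, trizi_im].
Using jar.record(k=trizi_im, v=grustab), and observe snugezut.
I invoke boxtree.openup(p=/slocra_o/boko/grafla), and get gratowi.
Next I call jar.census, → 3.
I run boxtree.cull(p=/slocra_o/cresto), and see ok.
I call boxtree.cull(p=/slocra_o/liredid): ok.
I call exchanger.translate(v=-1007, u_from=lb, u_to=oz), giving -16112.
I run jar.record(k=lalabrern, v=slepla), which returns 701.
Next I call exchanger.translate(v=-91/11, u_from=h, u_to=cm), which returns ToolError: incompatible units.
Now I run boxtree.openup(p=/slaprund), which returns moropla.
I run jar.record(k=trizi_im, v=rum), → grustab.

Answer: {slaprund=moropla, slocra_o/, slocra_o/boko/, slocra_o/boko/grafla=gratowi, slocra_o/boko/locrup=tre_es, slocra_o/cresto=ci, slocra_o/liredid=dubod}
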